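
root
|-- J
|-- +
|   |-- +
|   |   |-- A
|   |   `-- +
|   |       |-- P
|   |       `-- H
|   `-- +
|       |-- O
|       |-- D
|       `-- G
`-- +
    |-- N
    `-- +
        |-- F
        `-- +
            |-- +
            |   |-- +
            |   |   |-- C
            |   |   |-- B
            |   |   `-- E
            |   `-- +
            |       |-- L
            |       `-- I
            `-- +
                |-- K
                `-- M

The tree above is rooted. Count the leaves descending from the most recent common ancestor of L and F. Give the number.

The MRCA of L and F is the node subtending (F,(((C,B,E),(L,I)),(K,M))).
That clade contains 8 terminal taxa: B, C, E, F, I, K, L, M.

8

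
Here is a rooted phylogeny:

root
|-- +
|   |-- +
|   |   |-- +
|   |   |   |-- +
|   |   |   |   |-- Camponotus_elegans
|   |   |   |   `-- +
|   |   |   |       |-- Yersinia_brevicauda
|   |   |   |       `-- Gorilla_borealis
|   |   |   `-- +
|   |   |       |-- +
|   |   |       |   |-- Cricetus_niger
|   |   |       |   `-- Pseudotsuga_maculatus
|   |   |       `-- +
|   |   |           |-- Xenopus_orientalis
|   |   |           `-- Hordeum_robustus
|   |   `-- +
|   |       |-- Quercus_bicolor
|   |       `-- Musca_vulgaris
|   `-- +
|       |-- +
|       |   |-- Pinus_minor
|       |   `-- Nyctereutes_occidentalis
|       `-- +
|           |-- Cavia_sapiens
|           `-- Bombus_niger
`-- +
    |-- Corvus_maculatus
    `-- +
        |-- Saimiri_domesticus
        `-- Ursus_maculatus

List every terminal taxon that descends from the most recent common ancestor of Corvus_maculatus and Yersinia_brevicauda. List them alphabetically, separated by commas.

Tracing Corvus_maculatus: it sits inside (Corvus_maculatus,(Saimiri_domesticus,Ursus_maculatus)).
Tracing Yersinia_brevicauda: it sits inside (Yersinia_brevicauda,Gorilla_borealis).
The smallest clade enclosing both is the whole tree (their MRCA is the root), so the answer is all 16 tips in alphabetical order.

Bombus_niger, Camponotus_elegans, Cavia_sapiens, Corvus_maculatus, Cricetus_niger, Gorilla_borealis, Hordeum_robustus, Musca_vulgaris, Nyctereutes_occidentalis, Pinus_minor, Pseudotsuga_maculatus, Quercus_bicolor, Saimiri_domesticus, Ursus_maculatus, Xenopus_orientalis, Yersinia_brevicauda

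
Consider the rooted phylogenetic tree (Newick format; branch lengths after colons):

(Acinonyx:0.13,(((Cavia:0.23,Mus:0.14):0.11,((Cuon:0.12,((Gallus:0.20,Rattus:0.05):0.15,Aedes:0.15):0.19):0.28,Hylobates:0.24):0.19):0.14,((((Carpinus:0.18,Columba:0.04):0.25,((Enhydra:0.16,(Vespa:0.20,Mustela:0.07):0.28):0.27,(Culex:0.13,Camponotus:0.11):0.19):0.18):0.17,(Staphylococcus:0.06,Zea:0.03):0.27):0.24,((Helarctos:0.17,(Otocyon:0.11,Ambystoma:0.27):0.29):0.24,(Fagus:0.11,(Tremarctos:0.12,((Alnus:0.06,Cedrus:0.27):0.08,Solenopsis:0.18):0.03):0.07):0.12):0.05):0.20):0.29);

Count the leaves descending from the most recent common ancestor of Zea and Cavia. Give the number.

24

The MRCA of Zea and Cavia is the node subtending (((Cavia,Mus),((Cuon,((Gallus,Rattus),Aedes)),Hylobates)),((((Carpinus,Columba),((Enhydra,(Vespa,Mustela)),(Culex,Camponotus))),(Staphylococcus,Zea)),((Helarctos,(Otocyon,Ambystoma)),(Fagus,(Tremarctos,((Alnus,Cedrus),Solenopsis)))))).
That clade contains 24 terminal taxa: Aedes, Alnus, Ambystoma, Camponotus, Carpinus, Cavia, Cedrus, Columba, Culex, Cuon, Enhydra, Fagus, Gallus, Helarctos, Hylobates, Mus, Mustela, Otocyon, Rattus, Solenopsis, Staphylococcus, Tremarctos, Vespa, Zea.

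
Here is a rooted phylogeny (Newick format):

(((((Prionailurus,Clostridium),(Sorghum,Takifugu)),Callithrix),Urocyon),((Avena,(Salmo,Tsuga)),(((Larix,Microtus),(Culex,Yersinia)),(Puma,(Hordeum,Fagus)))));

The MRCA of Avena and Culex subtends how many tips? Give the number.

The MRCA of Avena and Culex is the node subtending ((Avena,(Salmo,Tsuga)),(((Larix,Microtus),(Culex,Yersinia)),(Puma,(Hordeum,Fagus)))).
That clade contains 10 terminal taxa: Avena, Culex, Fagus, Hordeum, Larix, Microtus, Puma, Salmo, Tsuga, Yersinia.

10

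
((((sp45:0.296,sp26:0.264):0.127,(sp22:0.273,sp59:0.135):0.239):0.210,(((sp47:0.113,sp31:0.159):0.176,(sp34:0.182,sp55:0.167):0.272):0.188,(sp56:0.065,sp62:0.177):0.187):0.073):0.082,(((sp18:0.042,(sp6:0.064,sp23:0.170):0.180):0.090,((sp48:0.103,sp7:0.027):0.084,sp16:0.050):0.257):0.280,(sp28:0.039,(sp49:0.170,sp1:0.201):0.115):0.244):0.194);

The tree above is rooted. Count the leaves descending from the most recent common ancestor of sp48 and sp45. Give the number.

19

The MRCA of sp48 and sp45 is the root, so the clade is the entire tree.
That clade contains 19 terminal taxa: sp1, sp16, sp18, sp22, sp23, sp26, sp28, sp31, sp34, sp45, sp47, sp48, sp49, sp55, sp56, sp59, sp6, sp62, sp7.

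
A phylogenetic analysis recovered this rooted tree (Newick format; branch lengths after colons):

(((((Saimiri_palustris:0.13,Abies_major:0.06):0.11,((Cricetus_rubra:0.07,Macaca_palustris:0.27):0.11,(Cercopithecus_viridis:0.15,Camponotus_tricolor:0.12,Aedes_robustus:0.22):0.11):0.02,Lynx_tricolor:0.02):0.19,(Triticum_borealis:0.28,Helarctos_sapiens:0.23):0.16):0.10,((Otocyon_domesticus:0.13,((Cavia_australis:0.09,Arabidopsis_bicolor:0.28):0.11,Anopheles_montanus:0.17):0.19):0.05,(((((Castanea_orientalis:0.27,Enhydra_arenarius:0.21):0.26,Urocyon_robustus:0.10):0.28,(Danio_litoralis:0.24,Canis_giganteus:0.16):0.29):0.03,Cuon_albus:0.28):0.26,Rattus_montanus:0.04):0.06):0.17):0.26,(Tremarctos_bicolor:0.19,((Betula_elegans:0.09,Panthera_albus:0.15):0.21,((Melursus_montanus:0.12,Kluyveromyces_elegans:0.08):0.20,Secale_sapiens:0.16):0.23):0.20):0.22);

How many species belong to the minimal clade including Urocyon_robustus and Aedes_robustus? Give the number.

21

The MRCA of Urocyon_robustus and Aedes_robustus is the node subtending ((((Saimiri_palustris,Abies_major),((Cricetus_rubra,Macaca_palustris),(Cercopithecus_viridis,Camponotus_tricolor,Aedes_robustus)),Lynx_tricolor),(Triticum_borealis,Helarctos_sapiens)),((Otocyon_domesticus,((Cavia_australis,Arabidopsis_bicolor),Anopheles_montanus)),(((((Castanea_orientalis,Enhydra_arenarius),Urocyon_robustus),(Danio_litoralis,Canis_giganteus)),Cuon_albus),Rattus_montanus))).
That clade contains 21 terminal taxa: Abies_major, Aedes_robustus, Anopheles_montanus, Arabidopsis_bicolor, Camponotus_tricolor, Canis_giganteus, Castanea_orientalis, Cavia_australis, Cercopithecus_viridis, Cricetus_rubra, Cuon_albus, Danio_litoralis, Enhydra_arenarius, Helarctos_sapiens, Lynx_tricolor, Macaca_palustris, Otocyon_domesticus, Rattus_montanus, Saimiri_palustris, Triticum_borealis, Urocyon_robustus.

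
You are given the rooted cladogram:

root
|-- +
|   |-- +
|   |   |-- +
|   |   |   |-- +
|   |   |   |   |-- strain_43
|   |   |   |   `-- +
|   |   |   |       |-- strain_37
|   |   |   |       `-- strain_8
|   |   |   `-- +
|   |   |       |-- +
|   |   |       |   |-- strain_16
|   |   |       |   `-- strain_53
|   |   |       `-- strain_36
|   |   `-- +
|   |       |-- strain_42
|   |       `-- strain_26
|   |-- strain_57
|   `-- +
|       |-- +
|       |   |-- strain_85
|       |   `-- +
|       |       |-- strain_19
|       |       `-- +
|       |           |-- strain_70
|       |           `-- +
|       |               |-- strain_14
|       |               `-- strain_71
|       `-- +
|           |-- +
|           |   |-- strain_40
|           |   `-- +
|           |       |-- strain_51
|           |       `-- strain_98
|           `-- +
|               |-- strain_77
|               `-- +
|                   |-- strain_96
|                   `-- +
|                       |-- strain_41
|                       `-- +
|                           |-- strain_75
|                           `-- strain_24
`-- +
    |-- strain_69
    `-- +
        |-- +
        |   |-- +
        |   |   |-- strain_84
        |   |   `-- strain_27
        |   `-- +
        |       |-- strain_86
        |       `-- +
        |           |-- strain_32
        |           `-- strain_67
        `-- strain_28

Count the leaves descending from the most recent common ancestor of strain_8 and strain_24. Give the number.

The MRCA of strain_8 and strain_24 is the node subtending ((((strain_43,(strain_37,strain_8)),((strain_16,strain_53),strain_36)),(strain_42,strain_26)),strain_57,((strain_85,(strain_19,(strain_70,(strain_14,strain_71)))),((strain_40,(strain_51,strain_98)),(strain_77,(strain_96,(strain_41,(strain_75,strain_24))))))).
That clade contains 22 terminal taxa: strain_14, strain_16, strain_19, strain_24, strain_26, strain_36, strain_37, strain_40, strain_41, strain_42, strain_43, strain_51, strain_53, strain_57, strain_70, strain_71, strain_75, strain_77, strain_8, strain_85, strain_96, strain_98.

22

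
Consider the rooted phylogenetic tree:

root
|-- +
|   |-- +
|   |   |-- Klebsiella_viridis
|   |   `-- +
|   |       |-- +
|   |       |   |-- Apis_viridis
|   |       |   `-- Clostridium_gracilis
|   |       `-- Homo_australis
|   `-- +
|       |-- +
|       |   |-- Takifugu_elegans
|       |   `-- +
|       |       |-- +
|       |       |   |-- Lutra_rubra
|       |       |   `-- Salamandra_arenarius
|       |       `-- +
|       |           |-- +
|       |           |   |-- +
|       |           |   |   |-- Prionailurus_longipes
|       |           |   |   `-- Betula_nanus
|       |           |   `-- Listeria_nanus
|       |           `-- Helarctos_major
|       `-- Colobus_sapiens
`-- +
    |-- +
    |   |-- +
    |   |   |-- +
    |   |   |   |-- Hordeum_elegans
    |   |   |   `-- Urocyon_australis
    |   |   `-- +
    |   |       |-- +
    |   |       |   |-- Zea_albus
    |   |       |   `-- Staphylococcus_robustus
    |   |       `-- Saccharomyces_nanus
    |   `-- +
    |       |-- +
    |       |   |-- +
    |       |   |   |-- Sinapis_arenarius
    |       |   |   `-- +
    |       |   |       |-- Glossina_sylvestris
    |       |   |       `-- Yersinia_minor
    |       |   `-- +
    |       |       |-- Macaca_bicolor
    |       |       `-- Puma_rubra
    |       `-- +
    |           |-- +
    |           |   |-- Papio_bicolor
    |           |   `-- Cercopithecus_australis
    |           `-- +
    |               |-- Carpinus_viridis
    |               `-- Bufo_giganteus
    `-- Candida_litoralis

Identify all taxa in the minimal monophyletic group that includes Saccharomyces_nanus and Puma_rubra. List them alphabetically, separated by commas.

Bufo_giganteus, Carpinus_viridis, Cercopithecus_australis, Glossina_sylvestris, Hordeum_elegans, Macaca_bicolor, Papio_bicolor, Puma_rubra, Saccharomyces_nanus, Sinapis_arenarius, Staphylococcus_robustus, Urocyon_australis, Yersinia_minor, Zea_albus

Tracing Saccharomyces_nanus: it sits inside ((Zea_albus,Staphylococcus_robustus),Saccharomyces_nanus).
Tracing Puma_rubra: it sits inside (Macaca_bicolor,Puma_rubra).
The smallest clade enclosing both is (((Hordeum_elegans,Urocyon_australis),((Zea_albus,Staphylococcus_robustus),Saccharomyces_nanus)),(((Sinapis_arenarius,(Glossina_sylvestris,Yersinia_minor)),(Macaca_bicolor,Puma_rubra)),((Papio_bicolor,Cercopithecus_australis),(Carpinus_viridis,Bufo_giganteus)))); the answer is its 14 terminal taxa in alphabetical order.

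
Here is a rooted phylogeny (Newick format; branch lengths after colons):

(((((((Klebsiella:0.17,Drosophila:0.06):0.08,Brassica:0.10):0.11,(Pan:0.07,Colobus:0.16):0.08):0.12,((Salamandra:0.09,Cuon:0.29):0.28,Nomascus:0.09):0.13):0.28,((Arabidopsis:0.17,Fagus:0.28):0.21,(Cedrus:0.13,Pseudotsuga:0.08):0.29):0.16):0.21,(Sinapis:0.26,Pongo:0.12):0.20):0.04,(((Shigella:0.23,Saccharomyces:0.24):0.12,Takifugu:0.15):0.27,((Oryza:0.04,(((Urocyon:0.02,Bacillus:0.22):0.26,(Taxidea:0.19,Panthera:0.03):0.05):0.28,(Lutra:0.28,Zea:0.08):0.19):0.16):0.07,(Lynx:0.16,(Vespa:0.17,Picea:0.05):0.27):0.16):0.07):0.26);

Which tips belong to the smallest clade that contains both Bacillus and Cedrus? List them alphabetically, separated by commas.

Tracing Bacillus: it sits inside (Urocyon,Bacillus).
Tracing Cedrus: it sits inside (Cedrus,Pseudotsuga).
The smallest clade enclosing both is the whole tree (their MRCA is the root), so the answer is all 27 tips in alphabetical order.

Arabidopsis, Bacillus, Brassica, Cedrus, Colobus, Cuon, Drosophila, Fagus, Klebsiella, Lutra, Lynx, Nomascus, Oryza, Pan, Panthera, Picea, Pongo, Pseudotsuga, Saccharomyces, Salamandra, Shigella, Sinapis, Takifugu, Taxidea, Urocyon, Vespa, Zea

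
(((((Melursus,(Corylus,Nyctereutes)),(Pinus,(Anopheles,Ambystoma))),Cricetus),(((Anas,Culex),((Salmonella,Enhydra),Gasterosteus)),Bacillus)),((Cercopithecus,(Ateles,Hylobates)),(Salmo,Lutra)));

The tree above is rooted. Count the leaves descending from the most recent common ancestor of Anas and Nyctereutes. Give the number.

13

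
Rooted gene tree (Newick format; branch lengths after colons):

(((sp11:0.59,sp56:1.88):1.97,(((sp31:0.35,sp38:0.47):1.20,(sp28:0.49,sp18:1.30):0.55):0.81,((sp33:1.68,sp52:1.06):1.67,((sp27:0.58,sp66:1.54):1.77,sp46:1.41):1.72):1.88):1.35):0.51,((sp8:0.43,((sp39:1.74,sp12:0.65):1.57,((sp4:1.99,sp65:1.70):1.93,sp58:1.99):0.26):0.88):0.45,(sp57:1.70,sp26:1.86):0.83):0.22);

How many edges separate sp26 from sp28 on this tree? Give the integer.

The MRCA of sp26 and sp28 is the root of the tree.
From sp26 up to that node: 3 branches. From sp28 up to the same node: 5 branches. Total: 3 + 5 = 8.

8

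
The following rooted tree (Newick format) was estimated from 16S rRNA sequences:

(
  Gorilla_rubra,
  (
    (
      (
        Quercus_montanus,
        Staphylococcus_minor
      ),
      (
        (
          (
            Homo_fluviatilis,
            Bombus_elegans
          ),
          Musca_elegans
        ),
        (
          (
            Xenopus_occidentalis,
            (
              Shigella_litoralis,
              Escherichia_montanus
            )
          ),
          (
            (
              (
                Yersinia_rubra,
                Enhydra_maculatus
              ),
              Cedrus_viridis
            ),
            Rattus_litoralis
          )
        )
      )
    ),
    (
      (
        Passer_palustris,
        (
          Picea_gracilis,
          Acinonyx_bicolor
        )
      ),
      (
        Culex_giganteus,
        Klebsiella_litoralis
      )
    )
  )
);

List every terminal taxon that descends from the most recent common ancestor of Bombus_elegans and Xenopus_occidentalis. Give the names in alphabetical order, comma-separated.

Tracing Bombus_elegans: it sits inside (Homo_fluviatilis,Bombus_elegans).
Tracing Xenopus_occidentalis: it sits inside (Xenopus_occidentalis,(Shigella_litoralis,Escherichia_montanus)).
The smallest clade enclosing both is (((Homo_fluviatilis,Bombus_elegans),Musca_elegans),((Xenopus_occidentalis,(Shigella_litoralis,Escherichia_montanus)),(((Yersinia_rubra,Enhydra_maculatus),Cedrus_viridis),Rattus_litoralis))); the answer is its 10 terminal taxa in alphabetical order.

Bombus_elegans, Cedrus_viridis, Enhydra_maculatus, Escherichia_montanus, Homo_fluviatilis, Musca_elegans, Rattus_litoralis, Shigella_litoralis, Xenopus_occidentalis, Yersinia_rubra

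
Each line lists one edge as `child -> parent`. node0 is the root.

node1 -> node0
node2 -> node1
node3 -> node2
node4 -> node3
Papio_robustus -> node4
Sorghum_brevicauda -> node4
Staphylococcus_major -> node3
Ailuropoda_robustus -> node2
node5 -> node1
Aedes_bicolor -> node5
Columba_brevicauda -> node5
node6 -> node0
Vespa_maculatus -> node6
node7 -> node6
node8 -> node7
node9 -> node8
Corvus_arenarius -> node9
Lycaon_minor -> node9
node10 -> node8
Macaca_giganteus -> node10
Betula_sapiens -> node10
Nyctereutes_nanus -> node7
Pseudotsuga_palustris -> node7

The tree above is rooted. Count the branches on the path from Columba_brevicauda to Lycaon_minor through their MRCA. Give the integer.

8

The MRCA of Columba_brevicauda and Lycaon_minor is the root of the tree.
From Columba_brevicauda up to that node: 3 branches. From Lycaon_minor up to the same node: 5 branches. Total: 3 + 5 = 8.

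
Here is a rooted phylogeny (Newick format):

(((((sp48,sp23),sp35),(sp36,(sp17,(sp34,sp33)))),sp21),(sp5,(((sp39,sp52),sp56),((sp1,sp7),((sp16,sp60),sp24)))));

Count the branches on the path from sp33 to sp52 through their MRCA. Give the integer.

11

The MRCA of sp33 and sp52 is the root of the tree.
From sp33 up to that node: 6 branches. From sp52 up to the same node: 5 branches. Total: 6 + 5 = 11.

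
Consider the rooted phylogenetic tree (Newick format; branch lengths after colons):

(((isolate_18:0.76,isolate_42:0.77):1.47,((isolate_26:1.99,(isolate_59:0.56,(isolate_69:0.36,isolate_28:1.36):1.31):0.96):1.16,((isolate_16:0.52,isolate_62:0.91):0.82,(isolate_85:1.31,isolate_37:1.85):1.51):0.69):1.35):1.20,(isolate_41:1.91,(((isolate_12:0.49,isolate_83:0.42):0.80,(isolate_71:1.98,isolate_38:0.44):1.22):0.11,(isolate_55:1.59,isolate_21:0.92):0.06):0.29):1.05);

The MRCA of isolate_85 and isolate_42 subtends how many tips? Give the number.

The MRCA of isolate_85 and isolate_42 is the node subtending ((isolate_18,isolate_42),((isolate_26,(isolate_59,(isolate_69,isolate_28))),((isolate_16,isolate_62),(isolate_85,isolate_37)))).
That clade contains 10 terminal taxa: isolate_16, isolate_18, isolate_26, isolate_28, isolate_37, isolate_42, isolate_59, isolate_62, isolate_69, isolate_85.

10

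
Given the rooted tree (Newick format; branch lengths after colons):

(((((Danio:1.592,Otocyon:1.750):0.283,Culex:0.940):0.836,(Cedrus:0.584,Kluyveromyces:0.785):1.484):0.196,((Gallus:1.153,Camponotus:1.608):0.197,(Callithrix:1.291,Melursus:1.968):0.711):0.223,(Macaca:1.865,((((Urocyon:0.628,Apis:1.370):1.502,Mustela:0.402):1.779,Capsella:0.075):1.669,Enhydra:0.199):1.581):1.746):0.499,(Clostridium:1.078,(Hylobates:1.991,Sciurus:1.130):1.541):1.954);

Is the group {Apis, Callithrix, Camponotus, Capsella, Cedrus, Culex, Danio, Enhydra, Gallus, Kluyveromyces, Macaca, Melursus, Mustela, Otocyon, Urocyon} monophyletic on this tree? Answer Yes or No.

Yes

The most recent common ancestor of these taxa subtends ((((Danio,Otocyon),Culex),(Cedrus,Kluyveromyces)),((Gallus,Camponotus),(Callithrix,Melursus)),(Macaca,((((Urocyon,Apis),Mustela),Capsella),Enhydra))).
That clade has exactly 15 tips — every listed taxon and nothing else — so the group is monophyletic.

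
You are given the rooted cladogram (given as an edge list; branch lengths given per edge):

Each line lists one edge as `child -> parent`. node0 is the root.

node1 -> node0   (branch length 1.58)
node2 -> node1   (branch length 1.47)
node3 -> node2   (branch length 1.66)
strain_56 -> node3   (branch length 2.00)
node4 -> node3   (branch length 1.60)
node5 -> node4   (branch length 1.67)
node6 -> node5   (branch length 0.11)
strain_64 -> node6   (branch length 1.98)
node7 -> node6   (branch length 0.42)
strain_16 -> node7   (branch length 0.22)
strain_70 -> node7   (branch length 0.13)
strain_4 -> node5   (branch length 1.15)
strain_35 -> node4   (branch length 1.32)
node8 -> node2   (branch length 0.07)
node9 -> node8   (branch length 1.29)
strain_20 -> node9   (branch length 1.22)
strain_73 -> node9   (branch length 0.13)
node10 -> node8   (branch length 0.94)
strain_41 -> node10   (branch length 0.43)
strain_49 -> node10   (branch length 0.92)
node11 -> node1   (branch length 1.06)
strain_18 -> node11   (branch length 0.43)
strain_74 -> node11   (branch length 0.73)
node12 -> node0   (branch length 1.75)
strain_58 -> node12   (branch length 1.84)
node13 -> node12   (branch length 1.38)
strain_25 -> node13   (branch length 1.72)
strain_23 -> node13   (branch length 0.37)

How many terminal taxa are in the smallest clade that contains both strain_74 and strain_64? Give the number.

12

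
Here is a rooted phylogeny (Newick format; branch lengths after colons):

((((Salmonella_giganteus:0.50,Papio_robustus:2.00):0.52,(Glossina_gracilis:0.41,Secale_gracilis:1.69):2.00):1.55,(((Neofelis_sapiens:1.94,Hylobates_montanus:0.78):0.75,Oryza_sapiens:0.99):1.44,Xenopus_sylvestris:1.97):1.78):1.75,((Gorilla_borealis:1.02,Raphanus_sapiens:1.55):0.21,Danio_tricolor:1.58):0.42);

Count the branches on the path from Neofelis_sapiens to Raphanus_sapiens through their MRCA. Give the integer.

8

The MRCA of Neofelis_sapiens and Raphanus_sapiens is the root of the tree.
From Neofelis_sapiens up to that node: 5 branches. From Raphanus_sapiens up to the same node: 3 branches. Total: 5 + 3 = 8.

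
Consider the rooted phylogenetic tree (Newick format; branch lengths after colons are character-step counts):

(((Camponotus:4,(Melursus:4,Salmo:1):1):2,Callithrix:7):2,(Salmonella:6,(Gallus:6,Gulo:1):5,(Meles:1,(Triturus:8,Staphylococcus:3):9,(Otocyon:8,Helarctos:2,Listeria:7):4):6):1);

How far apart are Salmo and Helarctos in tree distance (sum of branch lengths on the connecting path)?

19

The path runs Salmo → … → MRCA → … → Helarctos; the MRCA is the root of the tree.
Branch lengths along that path: 1 + 1 + 2 + 2 + 1 + 6 + 4 + 2 = 19.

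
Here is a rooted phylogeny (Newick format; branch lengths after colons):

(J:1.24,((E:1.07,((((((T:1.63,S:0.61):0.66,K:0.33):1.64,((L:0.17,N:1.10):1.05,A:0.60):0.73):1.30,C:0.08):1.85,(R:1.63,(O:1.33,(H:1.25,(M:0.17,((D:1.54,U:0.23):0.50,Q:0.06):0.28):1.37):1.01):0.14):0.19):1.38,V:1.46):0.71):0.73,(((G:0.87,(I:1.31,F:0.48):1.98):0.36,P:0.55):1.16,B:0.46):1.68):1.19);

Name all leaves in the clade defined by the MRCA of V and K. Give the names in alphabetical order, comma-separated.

Tracing V: it sits inside ((((((T,S),K),((L,N),A)),C),(R,(O,(H,(M,((D,U),Q)))))),V).
Tracing K: it sits inside ((T,S),K).
The smallest clade enclosing both is ((((((T,S),K),((L,N),A)),C),(R,(O,(H,(M,((D,U),Q)))))),V); the answer is its 15 terminal taxa in alphabetical order.

A, C, D, H, K, L, M, N, O, Q, R, S, T, U, V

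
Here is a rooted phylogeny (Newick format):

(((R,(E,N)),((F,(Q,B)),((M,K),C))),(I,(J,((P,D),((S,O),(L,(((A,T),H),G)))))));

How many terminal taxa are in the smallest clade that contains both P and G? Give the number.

The MRCA of P and G is the node subtending ((P,D),((S,O),(L,(((A,T),H),G)))).
That clade contains 9 terminal taxa: A, D, G, H, L, O, P, S, T.

9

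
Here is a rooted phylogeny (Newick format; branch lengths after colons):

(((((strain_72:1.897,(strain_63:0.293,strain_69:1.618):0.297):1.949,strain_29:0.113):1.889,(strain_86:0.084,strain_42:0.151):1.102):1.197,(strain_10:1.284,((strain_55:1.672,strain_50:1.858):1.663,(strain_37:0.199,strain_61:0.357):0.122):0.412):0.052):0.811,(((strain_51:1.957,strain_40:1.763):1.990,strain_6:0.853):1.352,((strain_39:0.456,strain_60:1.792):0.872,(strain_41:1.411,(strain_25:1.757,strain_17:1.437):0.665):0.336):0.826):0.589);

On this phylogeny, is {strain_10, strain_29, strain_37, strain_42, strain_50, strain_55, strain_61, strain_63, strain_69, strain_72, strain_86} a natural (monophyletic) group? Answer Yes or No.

The most recent common ancestor of these taxa subtends ((((strain_72,(strain_63,strain_69)),strain_29),(strain_86,strain_42)),(strain_10,((strain_55,strain_50),(strain_37,strain_61)))).
That clade has exactly 11 tips — every listed taxon and nothing else — so the group is monophyletic.

Yes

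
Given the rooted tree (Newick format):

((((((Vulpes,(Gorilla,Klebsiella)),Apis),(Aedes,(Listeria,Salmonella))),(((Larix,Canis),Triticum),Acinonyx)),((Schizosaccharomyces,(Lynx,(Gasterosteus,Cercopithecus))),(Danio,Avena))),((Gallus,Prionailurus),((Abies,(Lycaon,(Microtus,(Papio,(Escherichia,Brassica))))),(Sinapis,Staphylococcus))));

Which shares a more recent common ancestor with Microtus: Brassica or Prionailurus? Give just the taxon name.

Brassica

The MRCA of Microtus and Brassica subtends (Microtus,(Papio,(Escherichia,Brassica))) (4 taxa).
The MRCA of Microtus and Prionailurus subtends ((Gallus,Prionailurus),((Abies,(Lycaon,(Microtus,(Papio,(Escherichia,Brassica))))),(Sinapis,Staphylococcus))) (10 taxa).
The first is nested inside the second, so Microtus shares a more recent common ancestor with Brassica.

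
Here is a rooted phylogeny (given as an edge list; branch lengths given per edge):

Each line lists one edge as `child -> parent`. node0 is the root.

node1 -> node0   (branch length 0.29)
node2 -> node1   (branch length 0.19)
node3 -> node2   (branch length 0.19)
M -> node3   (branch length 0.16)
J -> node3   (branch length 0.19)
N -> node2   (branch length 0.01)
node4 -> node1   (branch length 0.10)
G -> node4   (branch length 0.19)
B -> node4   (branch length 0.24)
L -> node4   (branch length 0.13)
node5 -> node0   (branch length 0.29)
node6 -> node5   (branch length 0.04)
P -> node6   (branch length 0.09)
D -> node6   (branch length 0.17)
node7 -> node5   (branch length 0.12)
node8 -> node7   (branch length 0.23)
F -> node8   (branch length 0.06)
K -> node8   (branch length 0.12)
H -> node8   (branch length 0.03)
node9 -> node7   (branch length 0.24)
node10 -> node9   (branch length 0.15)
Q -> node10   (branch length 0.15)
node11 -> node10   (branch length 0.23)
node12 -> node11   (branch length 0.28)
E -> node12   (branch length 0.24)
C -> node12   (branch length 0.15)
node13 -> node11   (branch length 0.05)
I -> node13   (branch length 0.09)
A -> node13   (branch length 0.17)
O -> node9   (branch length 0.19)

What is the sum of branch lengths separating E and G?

The path runs E → … → MRCA → … → G; the MRCA is the root of the tree.
Branch lengths along that path: 0.24 + 0.28 + 0.23 + 0.15 + 0.24 + 0.12 + 0.29 + 0.29 + 0.10 + 0.19 = 2.13.

2.13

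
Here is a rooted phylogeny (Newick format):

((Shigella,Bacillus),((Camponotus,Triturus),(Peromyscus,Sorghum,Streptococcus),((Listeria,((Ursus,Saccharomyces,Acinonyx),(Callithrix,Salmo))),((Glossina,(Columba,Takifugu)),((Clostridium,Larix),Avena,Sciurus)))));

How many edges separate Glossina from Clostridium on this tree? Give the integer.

5

The MRCA of Glossina and Clostridium is the node subtending ((Glossina,(Columba,Takifugu)),((Clostridium,Larix),Avena,Sciurus)).
From Glossina up to that node: 2 branches. From Clostridium up to the same node: 3 branches. Total: 2 + 3 = 5.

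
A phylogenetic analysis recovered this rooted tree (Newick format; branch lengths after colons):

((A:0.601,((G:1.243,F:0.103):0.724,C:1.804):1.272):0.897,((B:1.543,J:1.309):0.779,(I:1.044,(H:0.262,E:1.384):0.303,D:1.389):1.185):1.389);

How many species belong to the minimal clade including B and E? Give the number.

6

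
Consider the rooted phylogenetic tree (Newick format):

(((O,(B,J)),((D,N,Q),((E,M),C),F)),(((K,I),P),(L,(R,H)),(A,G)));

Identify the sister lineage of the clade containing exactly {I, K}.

The clade containing exactly {I, K} attaches to the tree at the node subtending ((K,I),P).
The other lineage descending from that same node — the sister group — is the single tip P.

P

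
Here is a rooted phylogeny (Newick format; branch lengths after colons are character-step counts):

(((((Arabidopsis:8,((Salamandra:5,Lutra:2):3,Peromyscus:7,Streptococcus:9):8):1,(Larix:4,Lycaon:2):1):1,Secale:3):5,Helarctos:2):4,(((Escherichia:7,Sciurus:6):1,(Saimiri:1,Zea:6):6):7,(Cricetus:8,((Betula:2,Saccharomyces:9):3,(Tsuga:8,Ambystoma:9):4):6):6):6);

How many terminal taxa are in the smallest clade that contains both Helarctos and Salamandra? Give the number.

The MRCA of Helarctos and Salamandra is the node subtending ((((Arabidopsis,((Salamandra,Lutra),Peromyscus,Streptococcus)),(Larix,Lycaon)),Secale),Helarctos).
That clade contains 9 terminal taxa: Arabidopsis, Helarctos, Larix, Lutra, Lycaon, Peromyscus, Salamandra, Secale, Streptococcus.

9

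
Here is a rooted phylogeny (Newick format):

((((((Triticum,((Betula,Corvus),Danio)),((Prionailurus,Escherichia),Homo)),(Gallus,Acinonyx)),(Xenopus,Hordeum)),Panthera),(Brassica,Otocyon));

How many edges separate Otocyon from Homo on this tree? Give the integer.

The MRCA of Otocyon and Homo is the root of the tree.
From Otocyon up to that node: 2 branches. From Homo up to the same node: 6 branches. Total: 2 + 6 = 8.

8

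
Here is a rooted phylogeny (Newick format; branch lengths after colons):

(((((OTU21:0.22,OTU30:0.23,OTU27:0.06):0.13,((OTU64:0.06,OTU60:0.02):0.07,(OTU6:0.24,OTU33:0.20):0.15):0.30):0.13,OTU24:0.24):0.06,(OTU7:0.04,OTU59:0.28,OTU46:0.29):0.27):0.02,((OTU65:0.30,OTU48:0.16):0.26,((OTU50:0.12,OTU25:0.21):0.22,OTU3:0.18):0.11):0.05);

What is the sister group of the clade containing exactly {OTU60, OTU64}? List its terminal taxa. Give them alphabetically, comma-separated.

OTU33, OTU6

The clade containing exactly {OTU60, OTU64} attaches to the tree at the node subtending ((OTU64,OTU60),(OTU6,OTU33)).
The other lineage descending from that same node — the sister group — is (OTU6,OTU33); its 2 tips in alphabetical order are the answer.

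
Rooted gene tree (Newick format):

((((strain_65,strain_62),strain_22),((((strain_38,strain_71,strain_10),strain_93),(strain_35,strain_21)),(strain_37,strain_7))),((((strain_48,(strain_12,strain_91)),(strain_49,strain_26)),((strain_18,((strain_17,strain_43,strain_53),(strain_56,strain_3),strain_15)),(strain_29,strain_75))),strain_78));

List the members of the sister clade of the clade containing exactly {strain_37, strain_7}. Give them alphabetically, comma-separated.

The clade containing exactly {strain_37, strain_7} attaches to the tree at the node subtending ((((strain_38,strain_71,strain_10),strain_93),(strain_35,strain_21)),(strain_37,strain_7)).
The other lineage descending from that same node — the sister group — is (((strain_38,strain_71,strain_10),strain_93),(strain_35,strain_21)); its 6 tips in alphabetical order are the answer.

strain_10, strain_21, strain_35, strain_38, strain_71, strain_93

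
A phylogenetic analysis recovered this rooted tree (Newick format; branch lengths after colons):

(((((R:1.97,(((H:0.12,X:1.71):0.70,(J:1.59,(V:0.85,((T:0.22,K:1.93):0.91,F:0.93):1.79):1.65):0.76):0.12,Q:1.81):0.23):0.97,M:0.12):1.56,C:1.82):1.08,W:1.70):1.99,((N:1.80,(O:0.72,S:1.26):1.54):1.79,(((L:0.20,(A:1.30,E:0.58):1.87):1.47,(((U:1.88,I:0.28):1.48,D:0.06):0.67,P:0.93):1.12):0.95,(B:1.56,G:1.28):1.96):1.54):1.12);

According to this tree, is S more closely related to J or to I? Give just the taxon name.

I

The MRCA of S and I subtends ((N,(O,S)),(((L,(A,E)),(((U,I),D),P)),(B,G))) (12 taxa).
The MRCA of S and J is the root, subtending the entire tree (24 taxa).
The first is nested inside the second, so S shares a more recent common ancestor with I.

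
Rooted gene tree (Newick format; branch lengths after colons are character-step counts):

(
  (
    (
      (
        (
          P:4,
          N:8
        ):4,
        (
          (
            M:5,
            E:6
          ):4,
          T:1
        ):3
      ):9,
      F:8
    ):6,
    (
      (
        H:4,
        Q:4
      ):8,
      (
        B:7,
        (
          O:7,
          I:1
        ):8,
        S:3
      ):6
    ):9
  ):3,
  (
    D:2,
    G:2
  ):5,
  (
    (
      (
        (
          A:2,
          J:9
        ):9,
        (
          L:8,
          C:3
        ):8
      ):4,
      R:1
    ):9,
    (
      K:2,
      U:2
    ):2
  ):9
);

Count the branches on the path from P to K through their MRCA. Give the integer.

The MRCA of P and K is the root of the tree.
From P up to that node: 5 branches. From K up to the same node: 3 branches. Total: 5 + 3 = 8.

8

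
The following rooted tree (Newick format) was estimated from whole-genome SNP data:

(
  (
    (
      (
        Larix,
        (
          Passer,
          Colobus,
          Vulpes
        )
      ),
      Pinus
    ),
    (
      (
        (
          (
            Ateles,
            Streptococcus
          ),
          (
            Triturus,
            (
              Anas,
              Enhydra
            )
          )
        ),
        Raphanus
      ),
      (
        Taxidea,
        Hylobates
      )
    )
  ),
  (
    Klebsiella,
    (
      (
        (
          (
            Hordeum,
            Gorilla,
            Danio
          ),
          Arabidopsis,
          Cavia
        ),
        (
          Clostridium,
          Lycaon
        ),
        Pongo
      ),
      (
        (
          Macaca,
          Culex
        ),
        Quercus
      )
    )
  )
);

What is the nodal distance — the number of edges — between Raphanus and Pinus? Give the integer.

5

The MRCA of Raphanus and Pinus is the node subtending (((Larix,(Passer,Colobus,Vulpes)),Pinus),((((Ateles,Streptococcus),(Triturus,(Anas,Enhydra))),Raphanus),(Taxidea,Hylobates))).
From Raphanus up to that node: 3 branches. From Pinus up to the same node: 2 branches. Total: 3 + 2 = 5.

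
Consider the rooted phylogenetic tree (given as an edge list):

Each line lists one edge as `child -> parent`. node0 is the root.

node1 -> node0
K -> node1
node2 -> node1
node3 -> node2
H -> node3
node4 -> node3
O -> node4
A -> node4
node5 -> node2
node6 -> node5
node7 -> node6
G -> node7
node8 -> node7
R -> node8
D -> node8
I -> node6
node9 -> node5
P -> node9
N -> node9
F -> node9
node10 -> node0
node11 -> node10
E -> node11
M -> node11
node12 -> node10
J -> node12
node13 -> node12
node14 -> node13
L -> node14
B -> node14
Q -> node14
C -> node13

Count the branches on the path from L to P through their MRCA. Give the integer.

10

The MRCA of L and P is the root of the tree.
From L up to that node: 5 branches. From P up to the same node: 5 branches. Total: 5 + 5 = 10.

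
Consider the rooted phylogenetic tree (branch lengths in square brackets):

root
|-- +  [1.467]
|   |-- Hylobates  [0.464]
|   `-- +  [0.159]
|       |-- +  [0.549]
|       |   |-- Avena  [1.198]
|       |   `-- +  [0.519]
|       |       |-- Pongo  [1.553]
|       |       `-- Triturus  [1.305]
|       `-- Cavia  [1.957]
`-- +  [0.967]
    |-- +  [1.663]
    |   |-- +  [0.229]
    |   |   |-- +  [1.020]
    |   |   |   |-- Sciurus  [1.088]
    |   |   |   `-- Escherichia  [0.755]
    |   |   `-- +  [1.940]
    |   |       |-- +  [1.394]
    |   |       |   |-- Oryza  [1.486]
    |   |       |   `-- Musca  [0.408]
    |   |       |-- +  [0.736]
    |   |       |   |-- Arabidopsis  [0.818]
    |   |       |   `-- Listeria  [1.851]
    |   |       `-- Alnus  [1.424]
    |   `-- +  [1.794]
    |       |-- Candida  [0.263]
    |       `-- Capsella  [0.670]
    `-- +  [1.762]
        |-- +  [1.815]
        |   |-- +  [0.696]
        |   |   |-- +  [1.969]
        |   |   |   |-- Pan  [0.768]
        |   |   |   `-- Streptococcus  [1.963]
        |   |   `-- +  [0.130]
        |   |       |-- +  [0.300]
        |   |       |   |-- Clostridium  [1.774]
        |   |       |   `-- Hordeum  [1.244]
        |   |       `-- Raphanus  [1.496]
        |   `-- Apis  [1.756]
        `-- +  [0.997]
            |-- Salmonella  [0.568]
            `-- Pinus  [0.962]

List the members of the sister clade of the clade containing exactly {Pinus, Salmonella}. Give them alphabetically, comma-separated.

The clade containing exactly {Pinus, Salmonella} attaches to the tree at the node subtending ((((Pan,Streptococcus),((Clostridium,Hordeum),Raphanus)),Apis),(Salmonella,Pinus)).
The other lineage descending from that same node — the sister group — is (((Pan,Streptococcus),((Clostridium,Hordeum),Raphanus)),Apis); its 6 tips in alphabetical order are the answer.

Apis, Clostridium, Hordeum, Pan, Raphanus, Streptococcus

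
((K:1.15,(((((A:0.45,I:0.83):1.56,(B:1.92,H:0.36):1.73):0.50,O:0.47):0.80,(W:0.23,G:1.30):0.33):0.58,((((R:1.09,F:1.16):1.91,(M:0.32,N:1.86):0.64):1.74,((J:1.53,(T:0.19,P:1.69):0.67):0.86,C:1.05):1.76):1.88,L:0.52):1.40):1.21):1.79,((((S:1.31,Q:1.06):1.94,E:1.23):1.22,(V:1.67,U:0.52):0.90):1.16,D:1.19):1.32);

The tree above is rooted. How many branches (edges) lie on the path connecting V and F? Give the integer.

The MRCA of V and F is the root of the tree.
From V up to that node: 4 branches. From F up to the same node: 7 branches. Total: 4 + 7 = 11.

11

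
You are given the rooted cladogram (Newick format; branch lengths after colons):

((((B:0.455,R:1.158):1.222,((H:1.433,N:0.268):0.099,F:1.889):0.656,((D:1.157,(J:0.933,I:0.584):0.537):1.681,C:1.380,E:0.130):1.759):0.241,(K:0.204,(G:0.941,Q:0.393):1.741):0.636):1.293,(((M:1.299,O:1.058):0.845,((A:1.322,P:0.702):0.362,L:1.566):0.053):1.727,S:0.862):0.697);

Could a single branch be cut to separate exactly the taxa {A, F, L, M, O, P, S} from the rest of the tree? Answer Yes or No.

No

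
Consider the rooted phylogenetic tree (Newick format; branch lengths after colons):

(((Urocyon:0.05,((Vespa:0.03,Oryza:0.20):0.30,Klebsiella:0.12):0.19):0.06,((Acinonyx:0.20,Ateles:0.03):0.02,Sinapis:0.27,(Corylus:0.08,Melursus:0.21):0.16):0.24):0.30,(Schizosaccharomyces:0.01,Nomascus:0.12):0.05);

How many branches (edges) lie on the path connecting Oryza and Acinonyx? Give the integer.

7

The MRCA of Oryza and Acinonyx is the node subtending ((Urocyon,((Vespa,Oryza),Klebsiella)),((Acinonyx,Ateles),Sinapis,(Corylus,Melursus))).
From Oryza up to that node: 4 branches. From Acinonyx up to the same node: 3 branches. Total: 4 + 3 = 7.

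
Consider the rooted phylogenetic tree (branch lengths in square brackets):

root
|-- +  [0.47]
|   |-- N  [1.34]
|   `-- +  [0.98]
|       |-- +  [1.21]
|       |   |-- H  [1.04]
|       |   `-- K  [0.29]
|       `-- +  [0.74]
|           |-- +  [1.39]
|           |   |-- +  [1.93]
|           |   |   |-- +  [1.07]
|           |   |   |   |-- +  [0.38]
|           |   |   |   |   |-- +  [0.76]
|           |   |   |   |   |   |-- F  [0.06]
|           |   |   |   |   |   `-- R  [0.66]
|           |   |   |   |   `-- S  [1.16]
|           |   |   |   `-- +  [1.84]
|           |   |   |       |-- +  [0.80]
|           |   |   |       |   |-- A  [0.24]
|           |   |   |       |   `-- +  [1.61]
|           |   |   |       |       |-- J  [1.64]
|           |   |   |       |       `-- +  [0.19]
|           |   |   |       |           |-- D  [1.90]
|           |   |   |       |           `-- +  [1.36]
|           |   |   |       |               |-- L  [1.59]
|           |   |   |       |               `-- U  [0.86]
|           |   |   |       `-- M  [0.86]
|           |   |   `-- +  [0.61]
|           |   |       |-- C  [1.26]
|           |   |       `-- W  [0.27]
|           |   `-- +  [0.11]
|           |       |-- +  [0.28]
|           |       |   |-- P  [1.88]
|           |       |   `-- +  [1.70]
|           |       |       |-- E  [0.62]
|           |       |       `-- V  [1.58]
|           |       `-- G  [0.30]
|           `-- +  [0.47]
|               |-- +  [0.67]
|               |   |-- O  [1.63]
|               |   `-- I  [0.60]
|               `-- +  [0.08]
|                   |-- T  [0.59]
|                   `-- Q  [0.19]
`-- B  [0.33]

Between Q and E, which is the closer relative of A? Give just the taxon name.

The MRCA of A and E subtends (((((F,R),S),((A,(J,(D,(L,U)))),M)),(C,W)),((P,(E,V)),G)) (15 taxa).
The MRCA of A and Q subtends ((((((F,R),S),((A,(J,(D,(L,U)))),M)),(C,W)),((P,(E,V)),G)),((O,I),(T,Q))) (19 taxa).
The first is nested inside the second, so A shares a more recent common ancestor with E.

E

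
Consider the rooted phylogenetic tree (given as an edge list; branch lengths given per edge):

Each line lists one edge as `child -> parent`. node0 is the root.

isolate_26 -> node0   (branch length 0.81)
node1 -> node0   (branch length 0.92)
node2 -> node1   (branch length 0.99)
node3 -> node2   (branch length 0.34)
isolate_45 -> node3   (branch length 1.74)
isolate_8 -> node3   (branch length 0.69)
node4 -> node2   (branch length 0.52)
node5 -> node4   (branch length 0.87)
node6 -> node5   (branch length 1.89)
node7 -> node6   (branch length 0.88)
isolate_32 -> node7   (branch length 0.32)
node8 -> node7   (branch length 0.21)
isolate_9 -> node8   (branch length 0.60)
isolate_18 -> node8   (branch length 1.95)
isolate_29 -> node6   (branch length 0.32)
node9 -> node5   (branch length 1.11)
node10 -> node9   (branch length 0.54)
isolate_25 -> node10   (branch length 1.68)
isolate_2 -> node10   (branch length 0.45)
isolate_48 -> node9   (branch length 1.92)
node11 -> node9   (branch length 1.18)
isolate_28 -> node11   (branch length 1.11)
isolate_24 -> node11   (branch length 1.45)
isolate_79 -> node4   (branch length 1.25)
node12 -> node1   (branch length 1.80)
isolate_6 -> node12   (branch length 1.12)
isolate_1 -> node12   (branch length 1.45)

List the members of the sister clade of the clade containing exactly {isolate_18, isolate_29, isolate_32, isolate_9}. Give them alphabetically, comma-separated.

isolate_2, isolate_24, isolate_25, isolate_28, isolate_48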